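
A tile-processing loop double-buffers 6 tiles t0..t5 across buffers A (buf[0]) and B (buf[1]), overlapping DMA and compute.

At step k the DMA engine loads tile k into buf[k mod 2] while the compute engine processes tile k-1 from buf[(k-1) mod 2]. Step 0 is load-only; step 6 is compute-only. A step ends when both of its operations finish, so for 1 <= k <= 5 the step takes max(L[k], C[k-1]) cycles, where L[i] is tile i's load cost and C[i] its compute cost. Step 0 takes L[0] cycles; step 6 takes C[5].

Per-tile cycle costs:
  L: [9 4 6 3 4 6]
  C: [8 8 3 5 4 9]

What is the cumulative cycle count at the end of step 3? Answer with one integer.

  0. 9=9c; end=9; A:t0 B:-
  1. max(4,8)=8c; end=17; A:t0 B:t1
  2. max(6,8)=8c; end=25; A:t2 B:t1
  3. max(3,3)=3c; end=28; A:t2 B:t3
  4. max(4,5)=5c; end=33; A:t4 B:t3
  5. max(6,4)=6c; end=39; A:t4 B:t5
  6. 9=9c; end=48; A:t4 B:t5

end_cycle[3] = 28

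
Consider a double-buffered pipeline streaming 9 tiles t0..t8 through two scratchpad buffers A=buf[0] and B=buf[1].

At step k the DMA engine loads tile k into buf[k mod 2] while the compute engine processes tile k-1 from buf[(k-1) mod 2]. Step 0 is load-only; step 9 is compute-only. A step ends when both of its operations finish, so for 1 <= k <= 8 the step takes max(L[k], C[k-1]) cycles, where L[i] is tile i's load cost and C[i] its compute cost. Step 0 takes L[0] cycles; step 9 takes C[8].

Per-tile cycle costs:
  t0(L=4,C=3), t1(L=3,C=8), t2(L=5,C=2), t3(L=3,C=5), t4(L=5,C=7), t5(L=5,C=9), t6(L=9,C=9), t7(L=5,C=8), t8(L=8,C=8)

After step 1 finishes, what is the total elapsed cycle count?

step 0: L[0]=4 → dur=4, Σ=4 | A=load:t0 B=idle [load-only]
step 1: L[1]=3 C[0]=3 → dur=3, Σ=7 | A=compute:t0 B=load:t1 [tied]
step 2: L[2]=5 C[1]=8 → dur=8, Σ=15 | A=load:t2 B=compute:t1 [compute-bound]
step 3: L[3]=3 C[2]=2 → dur=3, Σ=18 | A=compute:t2 B=load:t3 [load-bound]
step 4: L[4]=5 C[3]=5 → dur=5, Σ=23 | A=load:t4 B=compute:t3 [tied]
step 5: L[5]=5 C[4]=7 → dur=7, Σ=30 | A=compute:t4 B=load:t5 [compute-bound]
step 6: L[6]=9 C[5]=9 → dur=9, Σ=39 | A=load:t6 B=compute:t5 [tied]
step 7: L[7]=5 C[6]=9 → dur=9, Σ=48 | A=compute:t6 B=load:t7 [compute-bound]
step 8: L[8]=8 C[7]=8 → dur=8, Σ=56 | A=load:t8 B=compute:t7 [tied]
step 9: C[8]=8 → dur=8, Σ=64 | A=compute:t8 B=idle [compute-only]

end_cycle[1] = 7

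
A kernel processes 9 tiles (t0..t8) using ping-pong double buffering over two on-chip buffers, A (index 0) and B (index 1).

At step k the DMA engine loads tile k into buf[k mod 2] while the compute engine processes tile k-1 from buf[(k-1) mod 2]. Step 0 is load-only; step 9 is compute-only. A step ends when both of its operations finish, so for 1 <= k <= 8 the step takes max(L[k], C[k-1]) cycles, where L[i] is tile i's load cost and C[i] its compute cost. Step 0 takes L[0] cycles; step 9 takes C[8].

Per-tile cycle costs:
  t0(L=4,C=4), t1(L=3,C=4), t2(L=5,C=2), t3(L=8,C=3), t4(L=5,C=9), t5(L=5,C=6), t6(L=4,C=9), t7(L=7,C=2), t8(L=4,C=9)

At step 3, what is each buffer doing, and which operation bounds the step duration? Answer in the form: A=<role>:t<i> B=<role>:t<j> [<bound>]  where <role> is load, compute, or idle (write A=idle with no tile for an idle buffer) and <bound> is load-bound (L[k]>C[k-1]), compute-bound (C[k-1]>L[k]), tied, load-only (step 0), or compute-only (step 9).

step 3: A=compute:t2 B=load:t3 [load-bound]

k=0 load=t0/4c comp=- wait=4 total=4
k=1 load=t1/3c comp=t0/4c wait=4 total=8
k=2 load=t2/5c comp=t1/4c wait=5 total=13
k=3 load=t3/8c comp=t2/2c wait=8 total=21
k=4 load=t4/5c comp=t3/3c wait=5 total=26
k=5 load=t5/5c comp=t4/9c wait=9 total=35
k=6 load=t6/4c comp=t5/6c wait=6 total=41
k=7 load=t7/7c comp=t6/9c wait=9 total=50
k=8 load=t8/4c comp=t7/2c wait=4 total=54
k=9 load=- comp=t8/9c wait=9 total=63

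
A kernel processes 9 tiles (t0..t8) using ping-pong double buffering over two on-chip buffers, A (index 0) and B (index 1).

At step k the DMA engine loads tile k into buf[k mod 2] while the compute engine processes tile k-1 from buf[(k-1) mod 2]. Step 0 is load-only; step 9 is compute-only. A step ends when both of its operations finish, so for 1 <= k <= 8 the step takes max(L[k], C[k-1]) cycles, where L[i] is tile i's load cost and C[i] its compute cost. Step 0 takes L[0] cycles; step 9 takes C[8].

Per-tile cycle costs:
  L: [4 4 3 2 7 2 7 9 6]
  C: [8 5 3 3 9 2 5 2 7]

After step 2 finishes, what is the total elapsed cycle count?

[0] DMA t0→A (4c) ∥ CU idle ⇒ 4c, clock 4
[1] DMA t1→B (4c) ∥ CU A:t0 (8c) ⇒ 8c, clock 12
[2] DMA t2→A (3c) ∥ CU B:t1 (5c) ⇒ 5c, clock 17
[3] DMA t3→B (2c) ∥ CU A:t2 (3c) ⇒ 3c, clock 20
[4] DMA t4→A (7c) ∥ CU B:t3 (3c) ⇒ 7c, clock 27
[5] DMA t5→B (2c) ∥ CU A:t4 (9c) ⇒ 9c, clock 36
[6] DMA t6→A (7c) ∥ CU B:t5 (2c) ⇒ 7c, clock 43
[7] DMA t7→B (9c) ∥ CU A:t6 (5c) ⇒ 9c, clock 52
[8] DMA t8→A (6c) ∥ CU B:t7 (2c) ⇒ 6c, clock 58
[9] DMA idle ∥ CU A:t8 (7c) ⇒ 7c, clock 65

end_cycle[2] = 17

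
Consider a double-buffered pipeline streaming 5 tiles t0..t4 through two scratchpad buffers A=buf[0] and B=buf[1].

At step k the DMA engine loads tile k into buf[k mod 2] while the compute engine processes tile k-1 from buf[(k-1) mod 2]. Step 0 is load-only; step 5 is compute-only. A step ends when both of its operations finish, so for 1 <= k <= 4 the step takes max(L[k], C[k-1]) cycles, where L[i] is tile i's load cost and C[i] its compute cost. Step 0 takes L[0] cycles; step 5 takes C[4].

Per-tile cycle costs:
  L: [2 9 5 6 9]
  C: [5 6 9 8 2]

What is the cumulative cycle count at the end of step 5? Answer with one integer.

end_cycle[5] = 37

step 0: L[0]=2 → dur=2, Σ=2 | A=load:t0 B=idle [load-only]
step 1: L[1]=9 C[0]=5 → dur=9, Σ=11 | A=compute:t0 B=load:t1 [load-bound]
step 2: L[2]=5 C[1]=6 → dur=6, Σ=17 | A=load:t2 B=compute:t1 [compute-bound]
step 3: L[3]=6 C[2]=9 → dur=9, Σ=26 | A=compute:t2 B=load:t3 [compute-bound]
step 4: L[4]=9 C[3]=8 → dur=9, Σ=35 | A=load:t4 B=compute:t3 [load-bound]
step 5: C[4]=2 → dur=2, Σ=37 | A=compute:t4 B=idle [compute-only]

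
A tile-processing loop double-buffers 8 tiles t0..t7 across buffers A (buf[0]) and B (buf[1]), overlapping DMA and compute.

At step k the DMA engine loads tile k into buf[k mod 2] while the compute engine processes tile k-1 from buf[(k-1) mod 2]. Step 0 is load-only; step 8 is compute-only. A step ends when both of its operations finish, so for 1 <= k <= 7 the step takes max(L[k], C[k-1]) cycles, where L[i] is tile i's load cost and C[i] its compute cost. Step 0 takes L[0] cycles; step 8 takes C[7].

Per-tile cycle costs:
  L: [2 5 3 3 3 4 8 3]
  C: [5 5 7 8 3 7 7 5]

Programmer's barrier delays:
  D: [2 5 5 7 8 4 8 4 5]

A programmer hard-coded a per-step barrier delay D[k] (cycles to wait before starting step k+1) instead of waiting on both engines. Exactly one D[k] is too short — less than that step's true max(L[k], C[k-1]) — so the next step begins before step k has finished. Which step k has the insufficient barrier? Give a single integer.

hazard at step 7

step 0: need L[0]=2 = 2; D[0]=2 ok
step 1: need max(L[1]=5,C[0]=5) = 5; D[1]=5 ok
step 2: need max(L[2]=3,C[1]=5) = 5; D[2]=5 ok
step 3: need max(L[3]=3,C[2]=7) = 7; D[3]=7 ok
step 4: need max(L[4]=3,C[3]=8) = 8; D[4]=8 ok
step 5: need max(L[5]=4,C[4]=3) = 4; D[5]=4 ok
step 6: need max(L[6]=8,C[5]=7) = 8; D[6]=8 ok
step 7: need max(L[7]=3,C[6]=7) = 7; D[7]=4 SHORT
step 8: need C[7]=5 = 5; D[8]=5 ok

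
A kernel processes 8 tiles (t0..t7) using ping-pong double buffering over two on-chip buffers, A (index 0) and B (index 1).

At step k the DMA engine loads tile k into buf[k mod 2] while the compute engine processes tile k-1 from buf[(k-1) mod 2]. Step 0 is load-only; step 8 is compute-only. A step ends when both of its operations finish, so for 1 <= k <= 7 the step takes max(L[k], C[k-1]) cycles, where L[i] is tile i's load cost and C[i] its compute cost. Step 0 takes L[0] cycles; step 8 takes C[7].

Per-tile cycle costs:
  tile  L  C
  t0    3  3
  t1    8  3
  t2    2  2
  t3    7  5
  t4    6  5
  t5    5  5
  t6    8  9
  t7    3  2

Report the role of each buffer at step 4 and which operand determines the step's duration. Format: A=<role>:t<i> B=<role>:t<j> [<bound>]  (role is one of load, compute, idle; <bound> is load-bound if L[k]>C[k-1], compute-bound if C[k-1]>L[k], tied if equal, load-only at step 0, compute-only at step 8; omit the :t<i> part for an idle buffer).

[0] DMA t0→A (3c) ∥ CU idle ⇒ 3c, clock 3
[1] DMA t1→B (8c) ∥ CU A:t0 (3c) ⇒ 8c, clock 11
[2] DMA t2→A (2c) ∥ CU B:t1 (3c) ⇒ 3c, clock 14
[3] DMA t3→B (7c) ∥ CU A:t2 (2c) ⇒ 7c, clock 21
[4] DMA t4→A (6c) ∥ CU B:t3 (5c) ⇒ 6c, clock 27
[5] DMA t5→B (5c) ∥ CU A:t4 (5c) ⇒ 5c, clock 32
[6] DMA t6→A (8c) ∥ CU B:t5 (5c) ⇒ 8c, clock 40
[7] DMA t7→B (3c) ∥ CU A:t6 (9c) ⇒ 9c, clock 49
[8] DMA idle ∥ CU B:t7 (2c) ⇒ 2c, clock 51

step 4: A=load:t4 B=compute:t3 [load-bound]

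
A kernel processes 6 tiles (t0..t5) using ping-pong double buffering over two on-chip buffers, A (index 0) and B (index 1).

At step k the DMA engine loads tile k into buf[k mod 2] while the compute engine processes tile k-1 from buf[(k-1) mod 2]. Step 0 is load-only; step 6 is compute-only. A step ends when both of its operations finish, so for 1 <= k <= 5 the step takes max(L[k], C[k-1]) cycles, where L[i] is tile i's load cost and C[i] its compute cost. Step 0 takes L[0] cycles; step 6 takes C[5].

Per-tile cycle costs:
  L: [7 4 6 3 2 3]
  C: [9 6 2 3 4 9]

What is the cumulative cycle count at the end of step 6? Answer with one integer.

end_cycle[6] = 41

k=0 load=t0/7c comp=- wait=7 total=7
k=1 load=t1/4c comp=t0/9c wait=9 total=16
k=2 load=t2/6c comp=t1/6c wait=6 total=22
k=3 load=t3/3c comp=t2/2c wait=3 total=25
k=4 load=t4/2c comp=t3/3c wait=3 total=28
k=5 load=t5/3c comp=t4/4c wait=4 total=32
k=6 load=- comp=t5/9c wait=9 total=41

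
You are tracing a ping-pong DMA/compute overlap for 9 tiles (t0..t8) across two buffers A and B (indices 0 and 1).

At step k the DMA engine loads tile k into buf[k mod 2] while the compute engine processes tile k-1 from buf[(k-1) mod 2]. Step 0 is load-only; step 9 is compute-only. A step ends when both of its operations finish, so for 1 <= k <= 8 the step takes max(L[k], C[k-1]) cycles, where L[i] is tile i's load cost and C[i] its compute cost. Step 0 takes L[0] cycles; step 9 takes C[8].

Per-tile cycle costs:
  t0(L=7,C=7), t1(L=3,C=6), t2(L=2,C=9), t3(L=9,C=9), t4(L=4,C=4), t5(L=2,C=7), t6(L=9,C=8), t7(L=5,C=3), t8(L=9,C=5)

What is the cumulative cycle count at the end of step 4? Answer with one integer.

k=0 load=t0/7c comp=- wait=7 total=7
k=1 load=t1/3c comp=t0/7c wait=7 total=14
k=2 load=t2/2c comp=t1/6c wait=6 total=20
k=3 load=t3/9c comp=t2/9c wait=9 total=29
k=4 load=t4/4c comp=t3/9c wait=9 total=38
k=5 load=t5/2c comp=t4/4c wait=4 total=42
k=6 load=t6/9c comp=t5/7c wait=9 total=51
k=7 load=t7/5c comp=t6/8c wait=8 total=59
k=8 load=t8/9c comp=t7/3c wait=9 total=68
k=9 load=- comp=t8/5c wait=5 total=73

end_cycle[4] = 38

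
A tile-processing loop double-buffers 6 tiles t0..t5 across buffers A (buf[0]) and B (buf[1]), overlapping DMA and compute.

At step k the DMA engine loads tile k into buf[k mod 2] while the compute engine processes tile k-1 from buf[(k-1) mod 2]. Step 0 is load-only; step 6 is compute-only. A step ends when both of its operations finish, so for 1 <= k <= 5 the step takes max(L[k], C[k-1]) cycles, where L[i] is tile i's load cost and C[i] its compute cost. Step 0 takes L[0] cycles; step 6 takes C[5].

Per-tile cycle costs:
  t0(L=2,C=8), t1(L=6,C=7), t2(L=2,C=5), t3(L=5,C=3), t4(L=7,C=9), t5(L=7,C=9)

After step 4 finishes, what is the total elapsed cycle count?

  0. 2=2c; end=2; A:t0 B:-
  1. max(6,8)=8c; end=10; A:t0 B:t1
  2. max(2,7)=7c; end=17; A:t2 B:t1
  3. max(5,5)=5c; end=22; A:t2 B:t3
  4. max(7,3)=7c; end=29; A:t4 B:t3
  5. max(7,9)=9c; end=38; A:t4 B:t5
  6. 9=9c; end=47; A:t4 B:t5

end_cycle[4] = 29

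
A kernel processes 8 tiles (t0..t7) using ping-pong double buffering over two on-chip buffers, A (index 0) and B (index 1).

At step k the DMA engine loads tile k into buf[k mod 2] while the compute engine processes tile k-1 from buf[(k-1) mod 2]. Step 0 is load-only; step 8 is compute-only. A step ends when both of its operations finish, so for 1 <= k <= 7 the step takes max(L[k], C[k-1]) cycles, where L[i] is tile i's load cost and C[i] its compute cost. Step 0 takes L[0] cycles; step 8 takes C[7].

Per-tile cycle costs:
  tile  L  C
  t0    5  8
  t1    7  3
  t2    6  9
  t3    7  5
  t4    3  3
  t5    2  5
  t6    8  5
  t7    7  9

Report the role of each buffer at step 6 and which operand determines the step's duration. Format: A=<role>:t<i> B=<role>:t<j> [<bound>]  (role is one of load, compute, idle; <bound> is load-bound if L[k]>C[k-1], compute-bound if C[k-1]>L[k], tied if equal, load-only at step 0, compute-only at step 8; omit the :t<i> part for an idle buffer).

step 6: A=load:t6 B=compute:t5 [load-bound]

k=0 load=t0/5c comp=- wait=5 total=5
k=1 load=t1/7c comp=t0/8c wait=8 total=13
k=2 load=t2/6c comp=t1/3c wait=6 total=19
k=3 load=t3/7c comp=t2/9c wait=9 total=28
k=4 load=t4/3c comp=t3/5c wait=5 total=33
k=5 load=t5/2c comp=t4/3c wait=3 total=36
k=6 load=t6/8c comp=t5/5c wait=8 total=44
k=7 load=t7/7c comp=t6/5c wait=7 total=51
k=8 load=- comp=t7/9c wait=9 total=60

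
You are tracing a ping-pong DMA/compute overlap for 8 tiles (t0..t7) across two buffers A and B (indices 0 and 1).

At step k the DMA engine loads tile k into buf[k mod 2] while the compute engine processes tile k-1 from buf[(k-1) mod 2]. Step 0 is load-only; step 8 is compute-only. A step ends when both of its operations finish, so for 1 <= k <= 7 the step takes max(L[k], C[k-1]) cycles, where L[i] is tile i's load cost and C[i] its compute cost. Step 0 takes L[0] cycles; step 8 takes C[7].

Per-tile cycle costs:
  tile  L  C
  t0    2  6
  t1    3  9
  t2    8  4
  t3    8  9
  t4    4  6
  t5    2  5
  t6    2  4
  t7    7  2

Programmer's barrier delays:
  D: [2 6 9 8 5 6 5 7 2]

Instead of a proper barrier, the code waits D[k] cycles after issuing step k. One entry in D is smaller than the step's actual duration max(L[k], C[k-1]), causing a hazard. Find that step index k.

hazard at step 4

k=0 barrier L[0]=2→2c, D[0]=2 ok
k=1 barrier max(L[1]=3,C[0]=6)→6c, D[1]=6 ok
k=2 barrier max(L[2]=8,C[1]=9)→9c, D[2]=9 ok
k=3 barrier max(L[3]=8,C[2]=4)→8c, D[3]=8 ok
k=4 barrier max(L[4]=4,C[3]=9)→9c, D[4]=5 SHORT
k=5 barrier max(L[5]=2,C[4]=6)→6c, D[5]=6 ok
k=6 barrier max(L[6]=2,C[5]=5)→5c, D[6]=5 ok
k=7 barrier max(L[7]=7,C[6]=4)→7c, D[7]=7 ok
k=8 barrier C[7]=2→2c, D[8]=2 ok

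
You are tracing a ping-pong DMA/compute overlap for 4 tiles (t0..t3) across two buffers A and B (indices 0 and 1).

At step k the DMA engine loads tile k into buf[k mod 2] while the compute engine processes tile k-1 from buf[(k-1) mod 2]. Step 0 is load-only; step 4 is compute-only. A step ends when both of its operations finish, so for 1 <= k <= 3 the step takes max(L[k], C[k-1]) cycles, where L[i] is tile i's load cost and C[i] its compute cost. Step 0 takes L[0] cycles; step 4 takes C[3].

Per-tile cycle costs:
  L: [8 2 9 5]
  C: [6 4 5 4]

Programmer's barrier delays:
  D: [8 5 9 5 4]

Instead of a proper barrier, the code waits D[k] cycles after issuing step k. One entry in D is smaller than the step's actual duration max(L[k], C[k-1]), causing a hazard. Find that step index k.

[0] required=L[0]=8=8 vs D=8 ok
[1] required=max(L[1]=2,C[0]=6)=6 vs D=5 SHORT
[2] required=max(L[2]=9,C[1]=4)=9 vs D=9 ok
[3] required=max(L[3]=5,C[2]=5)=5 vs D=5 ok
[4] required=C[3]=4=4 vs D=4 ok

hazard at step 1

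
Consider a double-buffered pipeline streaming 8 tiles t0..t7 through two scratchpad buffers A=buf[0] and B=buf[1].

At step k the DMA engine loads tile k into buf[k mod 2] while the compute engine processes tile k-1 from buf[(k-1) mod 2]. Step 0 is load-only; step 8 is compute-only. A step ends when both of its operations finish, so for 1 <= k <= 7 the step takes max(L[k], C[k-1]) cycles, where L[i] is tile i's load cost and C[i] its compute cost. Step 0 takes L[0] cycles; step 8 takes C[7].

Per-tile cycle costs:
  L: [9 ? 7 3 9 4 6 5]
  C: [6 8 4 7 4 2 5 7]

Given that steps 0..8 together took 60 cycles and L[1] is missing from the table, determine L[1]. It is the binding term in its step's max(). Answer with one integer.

step 0 = dur = L[0]=9 = 9
step 1 = dur = max(L[1]=?, C[0]=6) = L[1]  (unknown; binding)
step 2 = dur = max(L[2]=7, C[1]=8) = 8
step 3 = dur = max(L[3]=3, C[2]=4) = 4
step 4 = dur = max(L[4]=9, C[3]=7) = 9
step 5 = dur = max(L[5]=4, C[4]=4) = 4
step 6 = dur = max(L[6]=6, C[5]=2) = 6
step 7 = dur = max(L[7]=5, C[6]=5) = 5
step 8 = dur = C[7]=7 = 7
sum of known step durations = 52
dur[1] = total - known = 60 - 52 = 8
L[1] is the binding max in step 1, so L[1] = dur[1] = 8

L[1] = 8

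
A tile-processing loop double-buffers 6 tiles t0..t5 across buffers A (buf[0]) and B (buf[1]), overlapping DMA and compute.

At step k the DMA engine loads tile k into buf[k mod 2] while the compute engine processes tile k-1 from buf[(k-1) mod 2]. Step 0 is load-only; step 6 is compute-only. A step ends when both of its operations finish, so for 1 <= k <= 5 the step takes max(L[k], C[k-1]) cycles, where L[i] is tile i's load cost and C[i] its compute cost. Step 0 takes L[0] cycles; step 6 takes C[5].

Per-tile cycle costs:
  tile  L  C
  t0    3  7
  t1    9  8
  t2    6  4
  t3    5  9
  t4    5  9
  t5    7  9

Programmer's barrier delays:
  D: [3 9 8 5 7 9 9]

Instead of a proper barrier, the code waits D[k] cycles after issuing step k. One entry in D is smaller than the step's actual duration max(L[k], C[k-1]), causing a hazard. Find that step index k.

hazard at step 4

step 0: need L[0]=3 = 3; D[0]=3 ok
step 1: need max(L[1]=9,C[0]=7) = 9; D[1]=9 ok
step 2: need max(L[2]=6,C[1]=8) = 8; D[2]=8 ok
step 3: need max(L[3]=5,C[2]=4) = 5; D[3]=5 ok
step 4: need max(L[4]=5,C[3]=9) = 9; D[4]=7 SHORT
step 5: need max(L[5]=7,C[4]=9) = 9; D[5]=9 ok
step 6: need C[5]=9 = 9; D[6]=9 ok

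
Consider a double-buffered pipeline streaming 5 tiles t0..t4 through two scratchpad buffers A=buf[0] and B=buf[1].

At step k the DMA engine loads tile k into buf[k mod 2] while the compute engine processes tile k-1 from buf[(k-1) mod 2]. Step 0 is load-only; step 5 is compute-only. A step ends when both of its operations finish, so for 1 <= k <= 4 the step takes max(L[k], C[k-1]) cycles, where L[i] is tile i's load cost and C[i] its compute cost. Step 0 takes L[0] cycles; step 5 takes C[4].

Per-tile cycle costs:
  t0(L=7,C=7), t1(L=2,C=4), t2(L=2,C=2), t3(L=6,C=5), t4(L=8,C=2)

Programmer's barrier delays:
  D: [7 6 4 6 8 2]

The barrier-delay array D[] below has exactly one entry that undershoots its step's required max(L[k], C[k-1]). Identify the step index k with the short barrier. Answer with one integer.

step 0: need L[0]=7 = 7; D[0]=7 ok
step 1: need max(L[1]=2,C[0]=7) = 7; D[1]=6 SHORT
step 2: need max(L[2]=2,C[1]=4) = 4; D[2]=4 ok
step 3: need max(L[3]=6,C[2]=2) = 6; D[3]=6 ok
step 4: need max(L[4]=8,C[3]=5) = 8; D[4]=8 ok
step 5: need C[4]=2 = 2; D[5]=2 ok

hazard at step 1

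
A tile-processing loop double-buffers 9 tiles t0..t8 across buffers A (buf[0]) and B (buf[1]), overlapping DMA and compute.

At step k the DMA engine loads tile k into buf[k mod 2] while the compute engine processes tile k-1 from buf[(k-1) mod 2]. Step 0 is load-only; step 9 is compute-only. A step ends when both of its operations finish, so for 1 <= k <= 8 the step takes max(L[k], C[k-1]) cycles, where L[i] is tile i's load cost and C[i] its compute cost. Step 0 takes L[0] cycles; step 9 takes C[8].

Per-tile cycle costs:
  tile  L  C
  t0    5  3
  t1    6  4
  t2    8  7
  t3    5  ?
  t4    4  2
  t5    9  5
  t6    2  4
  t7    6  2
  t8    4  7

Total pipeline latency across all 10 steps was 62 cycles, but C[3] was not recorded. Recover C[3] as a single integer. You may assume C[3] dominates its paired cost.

C[3] = 5

step 0 → dur = L[0]=5 = 5
step 1 → dur = max(L[1]=6, C[0]=3) = 6
step 2 → dur = max(L[2]=8, C[1]=4) = 8
step 3 → dur = max(L[3]=5, C[2]=7) = 7
step 4 → dur = max(L[4]=4, C[3]=?) = C[3]  (unknown; binding)
step 5 → dur = max(L[5]=9, C[4]=2) = 9
step 6 → dur = max(L[6]=2, C[5]=5) = 5
step 7 → dur = max(L[7]=6, C[6]=4) = 6
step 8 → dur = max(L[8]=4, C[7]=2) = 4
step 9 → dur = C[8]=7 = 7
sum of known step durations = 57
dur[4] = total - known = 62 - 57 = 5
C[3] is the binding max in step 4, so C[3] = dur[4] = 5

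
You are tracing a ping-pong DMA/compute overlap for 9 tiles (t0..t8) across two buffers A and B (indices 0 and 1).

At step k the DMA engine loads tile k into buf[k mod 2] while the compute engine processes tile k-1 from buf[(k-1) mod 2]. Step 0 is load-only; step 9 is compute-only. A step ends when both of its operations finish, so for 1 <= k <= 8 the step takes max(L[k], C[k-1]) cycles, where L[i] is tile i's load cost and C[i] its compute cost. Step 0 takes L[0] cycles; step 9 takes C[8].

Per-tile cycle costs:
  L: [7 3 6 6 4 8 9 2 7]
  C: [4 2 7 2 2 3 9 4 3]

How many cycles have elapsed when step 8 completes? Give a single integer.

  0. 7=7c; end=7; A:t0 B:-
  1. max(3,4)=4c; end=11; A:t0 B:t1
  2. max(6,2)=6c; end=17; A:t2 B:t1
  3. max(6,7)=7c; end=24; A:t2 B:t3
  4. max(4,2)=4c; end=28; A:t4 B:t3
  5. max(8,2)=8c; end=36; A:t4 B:t5
  6. max(9,3)=9c; end=45; A:t6 B:t5
  7. max(2,9)=9c; end=54; A:t6 B:t7
  8. max(7,4)=7c; end=61; A:t8 B:t7
  9. 3=3c; end=64; A:t8 B:t7

end_cycle[8] = 61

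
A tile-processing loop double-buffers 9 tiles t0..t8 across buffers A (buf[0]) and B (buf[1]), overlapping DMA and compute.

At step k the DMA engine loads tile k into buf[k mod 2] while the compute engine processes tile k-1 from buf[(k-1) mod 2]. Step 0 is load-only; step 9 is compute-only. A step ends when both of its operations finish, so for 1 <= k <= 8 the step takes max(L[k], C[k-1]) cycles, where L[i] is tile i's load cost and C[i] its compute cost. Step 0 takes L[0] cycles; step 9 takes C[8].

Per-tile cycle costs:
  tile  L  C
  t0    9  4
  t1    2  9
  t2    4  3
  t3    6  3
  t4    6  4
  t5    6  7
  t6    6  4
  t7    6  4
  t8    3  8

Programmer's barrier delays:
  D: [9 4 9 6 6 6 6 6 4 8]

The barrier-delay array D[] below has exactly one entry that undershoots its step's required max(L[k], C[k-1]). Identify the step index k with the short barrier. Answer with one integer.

hazard at step 6

[0] required=L[0]=9=9 vs D=9 ok
[1] required=max(L[1]=2,C[0]=4)=4 vs D=4 ok
[2] required=max(L[2]=4,C[1]=9)=9 vs D=9 ok
[3] required=max(L[3]=6,C[2]=3)=6 vs D=6 ok
[4] required=max(L[4]=6,C[3]=3)=6 vs D=6 ok
[5] required=max(L[5]=6,C[4]=4)=6 vs D=6 ok
[6] required=max(L[6]=6,C[5]=7)=7 vs D=6 SHORT
[7] required=max(L[7]=6,C[6]=4)=6 vs D=6 ok
[8] required=max(L[8]=3,C[7]=4)=4 vs D=4 ok
[9] required=C[8]=8=8 vs D=8 ok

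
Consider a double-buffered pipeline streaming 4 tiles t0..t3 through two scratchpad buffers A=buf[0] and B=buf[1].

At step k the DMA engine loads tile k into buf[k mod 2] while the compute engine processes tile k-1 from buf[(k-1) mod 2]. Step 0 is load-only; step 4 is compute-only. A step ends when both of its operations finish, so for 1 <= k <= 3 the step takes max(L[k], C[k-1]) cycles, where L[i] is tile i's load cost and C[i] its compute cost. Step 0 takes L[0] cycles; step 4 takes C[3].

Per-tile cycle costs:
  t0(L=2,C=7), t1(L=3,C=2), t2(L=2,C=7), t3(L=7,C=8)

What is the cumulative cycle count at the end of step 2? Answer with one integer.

[0] DMA t0→A (2c) ∥ CU idle ⇒ 2c, clock 2
[1] DMA t1→B (3c) ∥ CU A:t0 (7c) ⇒ 7c, clock 9
[2] DMA t2→A (2c) ∥ CU B:t1 (2c) ⇒ 2c, clock 11
[3] DMA t3→B (7c) ∥ CU A:t2 (7c) ⇒ 7c, clock 18
[4] DMA idle ∥ CU B:t3 (8c) ⇒ 8c, clock 26

end_cycle[2] = 11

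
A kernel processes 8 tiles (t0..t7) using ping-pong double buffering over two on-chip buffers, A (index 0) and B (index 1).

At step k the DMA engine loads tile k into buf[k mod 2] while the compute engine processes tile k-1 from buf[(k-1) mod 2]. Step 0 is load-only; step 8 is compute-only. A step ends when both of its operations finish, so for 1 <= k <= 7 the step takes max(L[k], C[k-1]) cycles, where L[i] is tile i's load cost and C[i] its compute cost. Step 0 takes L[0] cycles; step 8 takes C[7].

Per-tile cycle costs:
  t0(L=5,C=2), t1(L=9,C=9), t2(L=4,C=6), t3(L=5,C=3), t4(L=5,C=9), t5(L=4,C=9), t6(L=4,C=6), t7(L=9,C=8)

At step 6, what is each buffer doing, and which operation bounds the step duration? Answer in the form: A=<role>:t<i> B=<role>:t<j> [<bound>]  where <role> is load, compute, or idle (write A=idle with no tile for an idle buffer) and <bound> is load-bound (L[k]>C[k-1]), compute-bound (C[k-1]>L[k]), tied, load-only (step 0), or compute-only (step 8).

step 6: A=load:t6 B=compute:t5 [compute-bound]

k=0 load=t0/5c comp=- wait=5 total=5
k=1 load=t1/9c comp=t0/2c wait=9 total=14
k=2 load=t2/4c comp=t1/9c wait=9 total=23
k=3 load=t3/5c comp=t2/6c wait=6 total=29
k=4 load=t4/5c comp=t3/3c wait=5 total=34
k=5 load=t5/4c comp=t4/9c wait=9 total=43
k=6 load=t6/4c comp=t5/9c wait=9 total=52
k=7 load=t7/9c comp=t6/6c wait=9 total=61
k=8 load=- comp=t7/8c wait=8 total=69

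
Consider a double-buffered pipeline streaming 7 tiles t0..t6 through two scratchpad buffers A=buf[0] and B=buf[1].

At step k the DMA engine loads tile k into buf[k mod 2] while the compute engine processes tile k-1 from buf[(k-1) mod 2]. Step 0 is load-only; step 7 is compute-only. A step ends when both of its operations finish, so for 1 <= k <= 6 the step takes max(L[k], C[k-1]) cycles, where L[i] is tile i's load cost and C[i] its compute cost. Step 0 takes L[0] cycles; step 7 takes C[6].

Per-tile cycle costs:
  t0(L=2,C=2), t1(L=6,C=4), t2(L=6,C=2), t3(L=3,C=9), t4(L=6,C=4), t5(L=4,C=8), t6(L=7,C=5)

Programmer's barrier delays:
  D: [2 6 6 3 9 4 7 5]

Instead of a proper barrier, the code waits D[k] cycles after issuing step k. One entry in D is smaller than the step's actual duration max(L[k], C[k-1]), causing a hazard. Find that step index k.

hazard at step 6

k=0 barrier L[0]=2→2c, D[0]=2 ok
k=1 barrier max(L[1]=6,C[0]=2)→6c, D[1]=6 ok
k=2 barrier max(L[2]=6,C[1]=4)→6c, D[2]=6 ok
k=3 barrier max(L[3]=3,C[2]=2)→3c, D[3]=3 ok
k=4 barrier max(L[4]=6,C[3]=9)→9c, D[4]=9 ok
k=5 barrier max(L[5]=4,C[4]=4)→4c, D[5]=4 ok
k=6 barrier max(L[6]=7,C[5]=8)→8c, D[6]=7 SHORT
k=7 barrier C[6]=5→5c, D[7]=5 ok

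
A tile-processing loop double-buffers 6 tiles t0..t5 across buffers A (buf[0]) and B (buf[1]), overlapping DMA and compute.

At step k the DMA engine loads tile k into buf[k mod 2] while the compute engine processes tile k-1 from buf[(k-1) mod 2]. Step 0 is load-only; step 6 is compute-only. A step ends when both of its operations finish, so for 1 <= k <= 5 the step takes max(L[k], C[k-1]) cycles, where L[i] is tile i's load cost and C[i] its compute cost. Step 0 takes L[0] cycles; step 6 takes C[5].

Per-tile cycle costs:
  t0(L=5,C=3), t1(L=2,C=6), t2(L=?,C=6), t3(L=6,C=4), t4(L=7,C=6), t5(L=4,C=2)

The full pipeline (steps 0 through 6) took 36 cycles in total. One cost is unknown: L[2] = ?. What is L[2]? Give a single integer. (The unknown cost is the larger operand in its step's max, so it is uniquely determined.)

step 0 → dur = L[0]=5 = 5
step 1 → dur = max(L[1]=2, C[0]=3) = 3
step 2 → dur = max(L[2]=?, C[1]=6) = L[2]  (unknown; binding)
step 3 → dur = max(L[3]=6, C[2]=6) = 6
step 4 → dur = max(L[4]=7, C[3]=4) = 7
step 5 → dur = max(L[5]=4, C[4]=6) = 6
step 6 → dur = C[5]=2 = 2
sum of known step durations = 29
dur[2] = total - known = 36 - 29 = 7
L[2] is the binding max in step 2, so L[2] = dur[2] = 7

L[2] = 7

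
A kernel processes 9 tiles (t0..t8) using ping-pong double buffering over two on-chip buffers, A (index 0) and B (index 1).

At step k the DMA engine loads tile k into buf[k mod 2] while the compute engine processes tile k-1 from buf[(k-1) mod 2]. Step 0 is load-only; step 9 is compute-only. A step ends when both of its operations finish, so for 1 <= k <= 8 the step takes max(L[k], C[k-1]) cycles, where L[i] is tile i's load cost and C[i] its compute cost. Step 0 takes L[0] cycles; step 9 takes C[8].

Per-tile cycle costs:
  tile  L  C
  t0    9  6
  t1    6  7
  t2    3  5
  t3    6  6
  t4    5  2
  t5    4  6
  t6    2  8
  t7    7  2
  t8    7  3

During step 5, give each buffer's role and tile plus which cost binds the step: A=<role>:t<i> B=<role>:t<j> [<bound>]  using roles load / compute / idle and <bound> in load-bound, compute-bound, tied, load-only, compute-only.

step 5: A=compute:t4 B=load:t5 [load-bound]

step 0: L[0]=9 → dur=9, Σ=9 | A=load:t0 B=idle [load-only]
step 1: L[1]=6 C[0]=6 → dur=6, Σ=15 | A=compute:t0 B=load:t1 [tied]
step 2: L[2]=3 C[1]=7 → dur=7, Σ=22 | A=load:t2 B=compute:t1 [compute-bound]
step 3: L[3]=6 C[2]=5 → dur=6, Σ=28 | A=compute:t2 B=load:t3 [load-bound]
step 4: L[4]=5 C[3]=6 → dur=6, Σ=34 | A=load:t4 B=compute:t3 [compute-bound]
step 5: L[5]=4 C[4]=2 → dur=4, Σ=38 | A=compute:t4 B=load:t5 [load-bound]
step 6: L[6]=2 C[5]=6 → dur=6, Σ=44 | A=load:t6 B=compute:t5 [compute-bound]
step 7: L[7]=7 C[6]=8 → dur=8, Σ=52 | A=compute:t6 B=load:t7 [compute-bound]
step 8: L[8]=7 C[7]=2 → dur=7, Σ=59 | A=load:t8 B=compute:t7 [load-bound]
step 9: C[8]=3 → dur=3, Σ=62 | A=compute:t8 B=idle [compute-only]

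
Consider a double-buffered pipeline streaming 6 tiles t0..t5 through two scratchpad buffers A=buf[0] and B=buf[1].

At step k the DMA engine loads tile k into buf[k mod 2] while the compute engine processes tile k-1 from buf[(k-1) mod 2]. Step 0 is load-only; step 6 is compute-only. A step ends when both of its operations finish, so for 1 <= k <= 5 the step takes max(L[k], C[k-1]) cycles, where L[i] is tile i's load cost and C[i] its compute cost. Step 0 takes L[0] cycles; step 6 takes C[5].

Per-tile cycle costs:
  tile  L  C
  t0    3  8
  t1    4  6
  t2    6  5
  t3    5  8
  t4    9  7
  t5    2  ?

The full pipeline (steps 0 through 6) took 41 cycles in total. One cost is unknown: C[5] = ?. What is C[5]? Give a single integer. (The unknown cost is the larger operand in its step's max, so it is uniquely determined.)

step 0 | dur = L[0]=3 = 3
step 1 | dur = max(L[1]=4, C[0]=8) = 8
step 2 | dur = max(L[2]=6, C[1]=6) = 6
step 3 | dur = max(L[3]=5, C[2]=5) = 5
step 4 | dur = max(L[4]=9, C[3]=8) = 9
step 5 | dur = max(L[5]=2, C[4]=7) = 7
step 6 | dur = C[5]=? = C[5]  (unknown; binding)
sum of known step durations = 38
dur[6] = total - known = 41 - 38 = 3
C[5] is the binding max in step 6, so C[5] = dur[6] = 3

C[5] = 3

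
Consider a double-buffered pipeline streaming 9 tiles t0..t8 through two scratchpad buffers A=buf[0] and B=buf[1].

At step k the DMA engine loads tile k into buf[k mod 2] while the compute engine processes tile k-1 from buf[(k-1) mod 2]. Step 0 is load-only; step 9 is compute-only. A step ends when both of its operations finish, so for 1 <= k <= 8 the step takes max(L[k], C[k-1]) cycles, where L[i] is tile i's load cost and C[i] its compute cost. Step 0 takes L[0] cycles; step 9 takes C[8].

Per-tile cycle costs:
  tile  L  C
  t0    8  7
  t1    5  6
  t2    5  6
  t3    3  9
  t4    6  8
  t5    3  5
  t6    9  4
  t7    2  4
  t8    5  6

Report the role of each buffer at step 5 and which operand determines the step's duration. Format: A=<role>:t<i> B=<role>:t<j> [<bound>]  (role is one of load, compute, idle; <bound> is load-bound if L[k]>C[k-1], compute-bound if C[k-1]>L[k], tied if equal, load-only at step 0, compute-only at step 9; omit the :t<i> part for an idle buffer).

[0] DMA t0→A (8c) ∥ CU idle ⇒ 8c, clock 8
[1] DMA t1→B (5c) ∥ CU A:t0 (7c) ⇒ 7c, clock 15
[2] DMA t2→A (5c) ∥ CU B:t1 (6c) ⇒ 6c, clock 21
[3] DMA t3→B (3c) ∥ CU A:t2 (6c) ⇒ 6c, clock 27
[4] DMA t4→A (6c) ∥ CU B:t3 (9c) ⇒ 9c, clock 36
[5] DMA t5→B (3c) ∥ CU A:t4 (8c) ⇒ 8c, clock 44
[6] DMA t6→A (9c) ∥ CU B:t5 (5c) ⇒ 9c, clock 53
[7] DMA t7→B (2c) ∥ CU A:t6 (4c) ⇒ 4c, clock 57
[8] DMA t8→A (5c) ∥ CU B:t7 (4c) ⇒ 5c, clock 62
[9] DMA idle ∥ CU A:t8 (6c) ⇒ 6c, clock 68

step 5: A=compute:t4 B=load:t5 [compute-bound]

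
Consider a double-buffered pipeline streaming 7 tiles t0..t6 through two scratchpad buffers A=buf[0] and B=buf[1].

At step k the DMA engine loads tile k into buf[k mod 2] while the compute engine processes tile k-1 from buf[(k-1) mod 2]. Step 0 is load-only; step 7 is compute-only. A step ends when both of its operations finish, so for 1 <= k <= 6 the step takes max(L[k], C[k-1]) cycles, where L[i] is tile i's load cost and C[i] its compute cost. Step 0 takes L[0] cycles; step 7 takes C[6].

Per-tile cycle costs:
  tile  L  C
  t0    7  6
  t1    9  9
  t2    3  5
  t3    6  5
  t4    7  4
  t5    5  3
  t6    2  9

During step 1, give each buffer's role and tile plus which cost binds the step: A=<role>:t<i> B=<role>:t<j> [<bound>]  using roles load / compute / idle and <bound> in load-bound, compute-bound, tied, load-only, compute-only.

step 1: A=compute:t0 B=load:t1 [load-bound]

[0] DMA t0→A (7c) ∥ CU idle ⇒ 7c, clock 7
[1] DMA t1→B (9c) ∥ CU A:t0 (6c) ⇒ 9c, clock 16
[2] DMA t2→A (3c) ∥ CU B:t1 (9c) ⇒ 9c, clock 25
[3] DMA t3→B (6c) ∥ CU A:t2 (5c) ⇒ 6c, clock 31
[4] DMA t4→A (7c) ∥ CU B:t3 (5c) ⇒ 7c, clock 38
[5] DMA t5→B (5c) ∥ CU A:t4 (4c) ⇒ 5c, clock 43
[6] DMA t6→A (2c) ∥ CU B:t5 (3c) ⇒ 3c, clock 46
[7] DMA idle ∥ CU A:t6 (9c) ⇒ 9c, clock 55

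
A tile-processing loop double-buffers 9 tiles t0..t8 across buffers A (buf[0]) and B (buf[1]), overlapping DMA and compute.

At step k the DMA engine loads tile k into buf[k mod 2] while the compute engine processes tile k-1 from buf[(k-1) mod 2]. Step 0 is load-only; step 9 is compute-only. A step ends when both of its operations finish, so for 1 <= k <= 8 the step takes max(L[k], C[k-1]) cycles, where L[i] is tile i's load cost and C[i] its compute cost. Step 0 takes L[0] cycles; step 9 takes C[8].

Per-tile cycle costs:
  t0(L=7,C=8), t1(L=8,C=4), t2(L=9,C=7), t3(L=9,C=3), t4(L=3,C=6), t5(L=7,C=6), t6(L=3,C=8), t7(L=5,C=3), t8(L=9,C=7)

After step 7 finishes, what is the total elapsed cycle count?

[0] DMA t0→A (7c) ∥ CU idle ⇒ 7c, clock 7
[1] DMA t1→B (8c) ∥ CU A:t0 (8c) ⇒ 8c, clock 15
[2] DMA t2→A (9c) ∥ CU B:t1 (4c) ⇒ 9c, clock 24
[3] DMA t3→B (9c) ∥ CU A:t2 (7c) ⇒ 9c, clock 33
[4] DMA t4→A (3c) ∥ CU B:t3 (3c) ⇒ 3c, clock 36
[5] DMA t5→B (7c) ∥ CU A:t4 (6c) ⇒ 7c, clock 43
[6] DMA t6→A (3c) ∥ CU B:t5 (6c) ⇒ 6c, clock 49
[7] DMA t7→B (5c) ∥ CU A:t6 (8c) ⇒ 8c, clock 57
[8] DMA t8→A (9c) ∥ CU B:t7 (3c) ⇒ 9c, clock 66
[9] DMA idle ∥ CU A:t8 (7c) ⇒ 7c, clock 73

end_cycle[7] = 57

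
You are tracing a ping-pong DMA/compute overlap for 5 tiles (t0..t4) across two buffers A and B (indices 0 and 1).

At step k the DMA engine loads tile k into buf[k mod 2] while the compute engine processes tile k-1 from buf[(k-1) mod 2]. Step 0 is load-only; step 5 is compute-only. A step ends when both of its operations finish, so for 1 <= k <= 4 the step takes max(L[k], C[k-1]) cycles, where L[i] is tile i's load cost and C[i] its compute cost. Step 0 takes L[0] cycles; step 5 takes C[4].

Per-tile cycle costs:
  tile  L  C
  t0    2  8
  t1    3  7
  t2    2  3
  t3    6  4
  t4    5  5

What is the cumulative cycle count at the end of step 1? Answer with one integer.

step 0: L[0]=2 → dur=2, Σ=2 | A=load:t0 B=idle [load-only]
step 1: L[1]=3 C[0]=8 → dur=8, Σ=10 | A=compute:t0 B=load:t1 [compute-bound]
step 2: L[2]=2 C[1]=7 → dur=7, Σ=17 | A=load:t2 B=compute:t1 [compute-bound]
step 3: L[3]=6 C[2]=3 → dur=6, Σ=23 | A=compute:t2 B=load:t3 [load-bound]
step 4: L[4]=5 C[3]=4 → dur=5, Σ=28 | A=load:t4 B=compute:t3 [load-bound]
step 5: C[4]=5 → dur=5, Σ=33 | A=compute:t4 B=idle [compute-only]

end_cycle[1] = 10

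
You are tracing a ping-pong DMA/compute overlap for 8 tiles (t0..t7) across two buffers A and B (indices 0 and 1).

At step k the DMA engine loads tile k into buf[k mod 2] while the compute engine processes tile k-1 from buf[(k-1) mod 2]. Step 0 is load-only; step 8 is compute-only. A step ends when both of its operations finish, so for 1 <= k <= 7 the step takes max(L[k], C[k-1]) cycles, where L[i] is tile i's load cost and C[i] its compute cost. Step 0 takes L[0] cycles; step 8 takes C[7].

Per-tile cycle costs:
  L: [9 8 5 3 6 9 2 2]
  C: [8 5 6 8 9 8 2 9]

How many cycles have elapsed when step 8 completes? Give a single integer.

step 0: L[0]=9 → dur=9, Σ=9 | A=load:t0 B=idle [load-only]
step 1: L[1]=8 C[0]=8 → dur=8, Σ=17 | A=compute:t0 B=load:t1 [tied]
step 2: L[2]=5 C[1]=5 → dur=5, Σ=22 | A=load:t2 B=compute:t1 [tied]
step 3: L[3]=3 C[2]=6 → dur=6, Σ=28 | A=compute:t2 B=load:t3 [compute-bound]
step 4: L[4]=6 C[3]=8 → dur=8, Σ=36 | A=load:t4 B=compute:t3 [compute-bound]
step 5: L[5]=9 C[4]=9 → dur=9, Σ=45 | A=compute:t4 B=load:t5 [tied]
step 6: L[6]=2 C[5]=8 → dur=8, Σ=53 | A=load:t6 B=compute:t5 [compute-bound]
step 7: L[7]=2 C[6]=2 → dur=2, Σ=55 | A=compute:t6 B=load:t7 [tied]
step 8: C[7]=9 → dur=9, Σ=64 | A=idle B=compute:t7 [compute-only]

end_cycle[8] = 64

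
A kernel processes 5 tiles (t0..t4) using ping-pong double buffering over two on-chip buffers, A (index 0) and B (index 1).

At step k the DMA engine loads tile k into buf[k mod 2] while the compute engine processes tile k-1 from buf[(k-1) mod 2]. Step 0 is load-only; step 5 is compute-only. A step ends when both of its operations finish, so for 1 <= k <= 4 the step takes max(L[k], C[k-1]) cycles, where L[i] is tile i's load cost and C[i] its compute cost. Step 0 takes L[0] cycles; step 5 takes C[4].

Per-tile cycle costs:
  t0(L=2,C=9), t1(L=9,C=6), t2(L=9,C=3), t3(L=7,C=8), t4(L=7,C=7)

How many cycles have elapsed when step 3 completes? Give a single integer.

step 0: L[0]=2 → dur=2, Σ=2 | A=load:t0 B=idle [load-only]
step 1: L[1]=9 C[0]=9 → dur=9, Σ=11 | A=compute:t0 B=load:t1 [tied]
step 2: L[2]=9 C[1]=6 → dur=9, Σ=20 | A=load:t2 B=compute:t1 [load-bound]
step 3: L[3]=7 C[2]=3 → dur=7, Σ=27 | A=compute:t2 B=load:t3 [load-bound]
step 4: L[4]=7 C[3]=8 → dur=8, Σ=35 | A=load:t4 B=compute:t3 [compute-bound]
step 5: C[4]=7 → dur=7, Σ=42 | A=compute:t4 B=idle [compute-only]

end_cycle[3] = 27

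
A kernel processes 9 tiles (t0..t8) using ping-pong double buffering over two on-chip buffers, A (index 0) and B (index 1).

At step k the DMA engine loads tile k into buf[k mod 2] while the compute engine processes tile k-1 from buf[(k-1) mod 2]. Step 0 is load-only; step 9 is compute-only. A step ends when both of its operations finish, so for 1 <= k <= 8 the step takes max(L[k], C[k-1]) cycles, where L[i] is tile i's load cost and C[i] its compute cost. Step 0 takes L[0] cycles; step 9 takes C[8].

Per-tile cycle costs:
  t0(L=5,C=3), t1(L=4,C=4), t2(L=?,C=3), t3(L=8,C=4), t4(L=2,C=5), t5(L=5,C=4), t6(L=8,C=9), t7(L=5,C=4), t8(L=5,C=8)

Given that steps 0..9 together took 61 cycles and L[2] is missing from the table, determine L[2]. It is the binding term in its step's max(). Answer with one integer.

step 0: dur = L[0]=5 = 5
step 1: dur = max(L[1]=4, C[0]=3) = 4
step 2: dur = max(L[2]=?, C[1]=4) = L[2]  (unknown; binding)
step 3: dur = max(L[3]=8, C[2]=3) = 8
step 4: dur = max(L[4]=2, C[3]=4) = 4
step 5: dur = max(L[5]=5, C[4]=5) = 5
step 6: dur = max(L[6]=8, C[5]=4) = 8
step 7: dur = max(L[7]=5, C[6]=9) = 9
step 8: dur = max(L[8]=5, C[7]=4) = 5
step 9: dur = C[8]=8 = 8
sum of known step durations = 56
dur[2] = total - known = 61 - 56 = 5
L[2] is the binding max in step 2, so L[2] = dur[2] = 5

L[2] = 5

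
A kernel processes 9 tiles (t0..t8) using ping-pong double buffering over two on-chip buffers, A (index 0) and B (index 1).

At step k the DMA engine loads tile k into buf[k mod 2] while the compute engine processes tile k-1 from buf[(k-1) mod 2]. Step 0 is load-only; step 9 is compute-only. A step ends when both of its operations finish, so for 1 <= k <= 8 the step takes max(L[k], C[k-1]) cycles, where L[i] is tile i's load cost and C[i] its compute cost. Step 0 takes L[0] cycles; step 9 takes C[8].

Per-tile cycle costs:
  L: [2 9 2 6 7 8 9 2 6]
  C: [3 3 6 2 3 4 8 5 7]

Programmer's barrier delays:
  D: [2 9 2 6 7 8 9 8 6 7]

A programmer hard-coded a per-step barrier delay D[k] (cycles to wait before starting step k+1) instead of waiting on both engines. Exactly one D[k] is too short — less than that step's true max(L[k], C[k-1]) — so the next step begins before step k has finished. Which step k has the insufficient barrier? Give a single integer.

step 0: need L[0]=2 = 2; D[0]=2 ok
step 1: need max(L[1]=9,C[0]=3) = 9; D[1]=9 ok
step 2: need max(L[2]=2,C[1]=3) = 3; D[2]=2 SHORT
step 3: need max(L[3]=6,C[2]=6) = 6; D[3]=6 ok
step 4: need max(L[4]=7,C[3]=2) = 7; D[4]=7 ok
step 5: need max(L[5]=8,C[4]=3) = 8; D[5]=8 ok
step 6: need max(L[6]=9,C[5]=4) = 9; D[6]=9 ok
step 7: need max(L[7]=2,C[6]=8) = 8; D[7]=8 ok
step 8: need max(L[8]=6,C[7]=5) = 6; D[8]=6 ok
step 9: need C[8]=7 = 7; D[9]=7 ok

hazard at step 2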